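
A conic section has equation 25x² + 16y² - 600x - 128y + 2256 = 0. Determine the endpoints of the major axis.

Group: 25(x² - 24x) + 16(y² - 8y) = -2256
Completing the square gives 25(x - 12)² + 16(y - 4)² = -2256 + 3600 + 256 = 1600.
Divide through by 1600 to get (x - 12)²/64 + (y - 4)²/100 = 1.
Ellipse, center (12, 4), major axis vertical; a² = 100, b² = 64.
a = 10. Vertices at (h, k ± a).

(12, -6) and (12, 14)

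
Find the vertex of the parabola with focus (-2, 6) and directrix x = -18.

The vertex is the midpoint between the focus and the directrix along the axis of symmetry.
Axis is horizontal (directrix is vertical). Vertex x-coordinate = (-2 + (-18))/2 = -10; y-coordinate = 6.

(-10, 6)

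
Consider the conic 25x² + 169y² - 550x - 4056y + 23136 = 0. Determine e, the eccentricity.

25(x² - 22x) + 169(y² - 24y) = -23136
Complete the square: 25(x - 11)² + 169(y - 12)² = -23136 + 3025 + 24336 = 4225
Dividing both sides by 4225: (x - 11)²/169 + (y - 12)²/25 = 1
Ellipse, center (11, 12), major axis horizontal; a² = 169, b² = 25.
c² = a² - b² = 144, so c = 12.
e = c/a = 12/13.

e = 12/13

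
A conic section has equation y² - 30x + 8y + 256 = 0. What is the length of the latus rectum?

30

Only y is squared. Complete the square in y: (y + 4)² = 30(x - 8).
Vertex (8, -4); 4p = 30 so p = 15/2. Opens right.
Latus rectum length = |4p| = 30.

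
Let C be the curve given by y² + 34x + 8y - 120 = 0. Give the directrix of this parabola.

Only y is squared. Complete the square in y: (y + 4)² = -34(x - 4).
Vertex (4, -4); 4p = -34 so p = -17/2. Opens left.
Directrix is the vertical line x = h − p = 4 − (-17/2) = 25/2.

x = 25/2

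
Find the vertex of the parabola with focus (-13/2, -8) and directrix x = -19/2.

(-8, -8)

The vertex is the midpoint between the focus and the directrix along the axis of symmetry.
Axis is horizontal (directrix is vertical). Vertex x-coordinate = (-13/2 + (-19/2))/2 = -8; y-coordinate = -8.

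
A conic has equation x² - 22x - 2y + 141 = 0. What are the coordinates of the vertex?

(11, 10)

Only x is squared. Complete the square in x: (x - 11)² = 2(y - 10).
Vertex (11, 10); 4p = 2 so p = 1/2. Opens up.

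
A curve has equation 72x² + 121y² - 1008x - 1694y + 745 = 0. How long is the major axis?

Collect terms: 72(x² - 14x) + 121(y² - 14y) = -745
Complete the square: 72(x - 7)² + 121(y - 7)² = -745 + 3528 + 5929 = 8712
Divide by 8712: (x - 7)²/121 + (y - 7)²/72 = 1
Ellipse, center (7, 7), major axis horizontal; a² = 121, b² = 72.
a² = 121 so a = 11; the major axis has length 2a = 22.

22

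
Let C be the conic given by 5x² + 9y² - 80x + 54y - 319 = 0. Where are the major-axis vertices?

Group: 5(x² - 16x) + 9(y² + 6y) = 319
Completing the square gives 5(x - 8)² + 9(y + 3)² = 319 + 320 + 81 = 720.
Divide by 720: (x - 8)²/144 + (y + 3)²/80 = 1
Ellipse, center (8, -3), major axis horizontal; a² = 144, b² = 80.
a = 12. Vertices at (h ± a, k).

(-4, -3) and (20, -3)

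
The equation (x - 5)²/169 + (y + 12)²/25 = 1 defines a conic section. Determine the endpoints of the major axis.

(-8, -12) and (18, -12)

Center (5, -12). The larger denominator 169 sits under the x-term, so the major axis is horizontal; a² = 169, b² = 25.
a = 13. Vertices at (h ± a, k).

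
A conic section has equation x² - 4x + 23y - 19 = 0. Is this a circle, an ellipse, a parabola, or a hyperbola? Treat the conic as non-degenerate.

No xy term. Coefficients of x² and y² are A = 1, C = 0.
Exactly one squared variable ⇒ parabola.

parabola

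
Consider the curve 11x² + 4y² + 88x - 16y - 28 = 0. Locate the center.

11(x² + 8x) + 4(y² - 4y) = 28
Complete the square in x and y: 11(x + 4)² + 4(y - 2)² = 28 + 176 + 16 = 220
Divide through by 220 to get (x + 4)²/20 + (y - 2)²/55 = 1.
Ellipse with center (-4, 2).

(-4, 2)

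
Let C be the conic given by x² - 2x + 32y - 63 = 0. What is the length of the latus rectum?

32

Only x is squared. Complete the square in x: (x - 1)² = -32(y - 2).
Vertex (1, 2); 4p = -32 so p = -8. Opens down.
Latus rectum length = |4p| = 32.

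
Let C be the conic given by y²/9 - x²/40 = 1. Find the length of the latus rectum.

Center (0, 0). The positive term is the y-term, so the transverse axis is vertical; a² = 9, b² = 40.
Latus rectum length = 2b²/a = 2·40/3 = 80/3.

80/3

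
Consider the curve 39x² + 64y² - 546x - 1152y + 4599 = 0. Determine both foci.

(2, 9) and (12, 9)

Collect terms: 39(x² - 14x) + 64(y² - 18y) = -4599
39(x - 7)² + 64(y - 9)² = -4599 + 1911 + 5184 = 2496
Divide through by 2496 to get (x - 7)²/64 + (y - 9)²/39 = 1.
Ellipse, center (7, 9), major axis horizontal; a² = 64, b² = 39.
c² = a² - b² = 64 - 39 = 25, so c = 5.
Foci lie on the horizontal axis through the center: (h ± c, k).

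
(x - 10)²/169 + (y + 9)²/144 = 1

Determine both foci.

(5, -9) and (15, -9)

Center (10, -9). The larger denominator 169 sits under the x-term, so the major axis is horizontal; a² = 169, b² = 144.
c² = a² - b² = 169 - 144 = 25, so c = 5.
Foci lie on the horizontal axis through the center: (h ± c, k).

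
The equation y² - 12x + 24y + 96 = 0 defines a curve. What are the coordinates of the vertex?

(-4, -12)

Only y is squared. Complete the square in y: (y + 12)² = 12(x + 4).
Vertex (-4, -12); 4p = 12 so p = 3. Opens right.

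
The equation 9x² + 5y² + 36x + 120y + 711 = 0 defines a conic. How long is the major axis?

9(x² + 4x) + 5(y² + 24y) = -711
9(x + 2)² + 5(y + 12)² = -711 + 36 + 720 = 45
Divide by 45: (x + 2)²/5 + (y + 12)²/9 = 1
Ellipse, center (-2, -12), major axis vertical; a² = 9, b² = 5.
a² = 9 so a = 3; the major axis has length 2a = 6.

6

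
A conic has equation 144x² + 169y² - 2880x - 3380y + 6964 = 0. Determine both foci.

Rearranging, 144(x² - 20x) + 169(y² - 20y) = -6964.
Completing the square gives 144(x - 10)² + 169(y - 10)² = -6964 + 14400 + 16900 = 24336.
Dividing both sides by 24336: (x - 10)²/169 + (y - 10)²/144 = 1
Ellipse, center (10, 10), major axis horizontal; a² = 169, b² = 144.
c² = a² - b² = 169 - 144 = 25, so c = 5.
Foci lie on the horizontal axis through the center: (h ± c, k).

(5, 10) and (15, 10)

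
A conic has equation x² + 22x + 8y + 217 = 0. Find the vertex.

Only x is squared. Complete the square in x: (x + 11)² = -8(y + 12).
Vertex (-11, -12); 4p = -8 so p = -2. Opens down.

(-11, -12)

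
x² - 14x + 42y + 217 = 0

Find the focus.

(7, -29/2)

Only x is squared. Complete the square in x: (x - 7)² = -42(y + 4).
Vertex (7, -4); 4p = -42 so p = -21/2. Opens down.
Focus is p units from the vertex along the axis: (h, k + p).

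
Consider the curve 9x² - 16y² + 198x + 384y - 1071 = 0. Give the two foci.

(-11, 7) and (-11, 17)

Group the x- and y-terms: 9(x² + 22x) -16(y² - 24y) = 1071
Completing the square gives 9(x + 11)² -16(y - 12)² = 1071 + 1089 - 2304 = -144.
Divide through by -144 to get (y - 12)²/9 - (x + 11)²/16 = 1.
Hyperbola, center (-11, 12), transverse axis vertical; a² = 9, b² = 16.
c² = a² + b² = 9 + 16 = 25, so c = 5.
Foci lie on the vertical axis through the center: (h, k ± c).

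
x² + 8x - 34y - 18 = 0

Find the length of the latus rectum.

34

Only x is squared. Complete the square in x: (x + 4)² = 34(y + 1).
Vertex (-4, -1); 4p = 34 so p = 17/2. Opens up.
Latus rectum length = |4p| = 34.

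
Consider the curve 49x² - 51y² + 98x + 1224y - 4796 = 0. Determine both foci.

(-1, 2) and (-1, 22)

Collect terms: 49(x² + 2x) -51(y² - 24y) = 4796
Completing the square gives 49(x + 1)² -51(y - 12)² = 4796 + 49 - 7344 = -2499.
Divide by -2499: (y - 12)²/49 - (x + 1)²/51 = 1
Hyperbola, center (-1, 12), transverse axis vertical; a² = 49, b² = 51.
c² = a² + b² = 49 + 51 = 100, so c = 10.
Foci lie on the vertical axis through the center: (h, k ± c).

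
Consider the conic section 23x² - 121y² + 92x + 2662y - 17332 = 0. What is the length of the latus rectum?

Group the x- and y-terms: 23(x² + 4x) -121(y² - 22y) = 17332
Complete the square: 23(x + 2)² -121(y - 11)² = 17332 + 92 - 14641 = 2783
Dividing both sides by 2783: (x + 2)²/121 - (y - 11)²/23 = 1
Hyperbola, center (-2, 11), transverse axis horizontal; a² = 121, b² = 23.
Latus rectum length = 2b²/a = 2·23/11 = 46/11.

46/11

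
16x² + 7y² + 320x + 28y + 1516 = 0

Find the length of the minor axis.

2√7

Collect terms: 16(x² + 20x) + 7(y² + 4y) = -1516
16(x + 10)² + 7(y + 2)² = -1516 + 1600 + 28 = 112
Divide by 112: (x + 10)²/7 + (y + 2)²/16 = 1
Ellipse, center (-10, -2), major axis vertical; a² = 16, b² = 7.
b² = 7 so b = √7; the minor axis has length 2b = 2√7.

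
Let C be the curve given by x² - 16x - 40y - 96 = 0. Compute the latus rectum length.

40

Only x is squared. Complete the square in x: (x - 8)² = 40(y + 4).
Vertex (8, -4); 4p = 40 so p = 10. Opens up.
Latus rectum length = |4p| = 40.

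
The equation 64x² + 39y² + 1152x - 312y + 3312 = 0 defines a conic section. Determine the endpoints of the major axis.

Collect terms: 64(x² + 18x) + 39(y² - 8y) = -3312
Completing the square gives 64(x + 9)² + 39(y - 4)² = -3312 + 5184 + 624 = 2496.
Divide by 2496: (x + 9)²/39 + (y - 4)²/64 = 1
Ellipse, center (-9, 4), major axis vertical; a² = 64, b² = 39.
a = 8. Vertices at (h, k ± a).

(-9, -4) and (-9, 12)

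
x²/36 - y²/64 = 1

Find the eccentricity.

Center (0, 0). The positive term is the x-term, so the transverse axis is horizontal; a² = 36, b² = 64.
c² = a² + b² = 100, so c = 10.
e = c/a = 10/6 = 5/3.

e = 5/3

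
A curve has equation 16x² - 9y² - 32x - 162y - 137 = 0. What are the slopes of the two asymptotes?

Group the x- and y-terms: 16(x² - 2x) -9(y² + 18y) = 137
Complete the square in x and y: 16(x - 1)² -9(y + 9)² = 137 + 16 - 729 = -576
Divide by -576: (y + 9)²/64 - (x - 1)²/36 = 1
Hyperbola, center (1, -9), transverse axis vertical; a² = 64, b² = 36.
For a vertical hyperbola the asymptotes have slope ±a/b.
Here that is ±8/6 = ±4/3.

4/3 and -4/3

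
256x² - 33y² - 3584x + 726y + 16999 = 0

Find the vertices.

Group: 256(x² - 14x) -33(y² - 22y) = -16999
Complete the square in x and y: 256(x - 7)² -33(y - 11)² = -16999 + 12544 - 3993 = -8448
Divide through by -8448 to get (y - 11)²/256 - (x - 7)²/33 = 1.
Hyperbola, center (7, 11), transverse axis vertical; a² = 256, b² = 33.
a = 16. Vertices at (h, k ± a).

(7, -5) and (7, 27)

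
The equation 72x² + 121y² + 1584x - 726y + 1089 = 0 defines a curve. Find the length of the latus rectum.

72(x² + 22x) + 121(y² - 6y) = -1089
Completing the square gives 72(x + 11)² + 121(y - 3)² = -1089 + 8712 + 1089 = 8712.
Dividing both sides by 8712: (x + 11)²/121 + (y - 3)²/72 = 1
Ellipse, center (-11, 3), major axis horizontal; a² = 121, b² = 72.
Latus rectum length = 2b²/a = 2·72/11 = 144/11.

144/11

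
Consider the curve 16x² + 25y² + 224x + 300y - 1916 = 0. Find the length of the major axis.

30

Group the x- and y-terms: 16(x² + 14x) + 25(y² + 12y) = 1916
16(x + 7)² + 25(y + 6)² = 1916 + 784 + 900 = 3600
Dividing both sides by 3600: (x + 7)²/225 + (y + 6)²/144 = 1
Ellipse, center (-7, -6), major axis horizontal; a² = 225, b² = 144.
a² = 225 so a = 15; the major axis has length 2a = 30.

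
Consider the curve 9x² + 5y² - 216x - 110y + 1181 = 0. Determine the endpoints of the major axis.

(12, -1) and (12, 23)

Rearranging, 9(x² - 24x) + 5(y² - 22y) = -1181.
Completing the square gives 9(x - 12)² + 5(y - 11)² = -1181 + 1296 + 605 = 720.
Divide through by 720 to get (x - 12)²/80 + (y - 11)²/144 = 1.
Ellipse, center (12, 11), major axis vertical; a² = 144, b² = 80.
a = 12. Vertices at (h, k ± a).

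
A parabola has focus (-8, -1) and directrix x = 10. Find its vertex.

The vertex is the midpoint between the focus and the directrix along the axis of symmetry.
Axis is horizontal (directrix is vertical). Vertex x-coordinate = (-8 + 10)/2 = 1; y-coordinate = -1.

(1, -1)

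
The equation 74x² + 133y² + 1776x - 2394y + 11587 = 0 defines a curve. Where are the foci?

(-12 - √59, 9) and (-12 + √59, 9)

74(x² + 24x) + 133(y² - 18y) = -11587
74(x + 12)² + 133(y - 9)² = -11587 + 10656 + 10773 = 9842
Divide through by 9842 to get (x + 12)²/133 + (y - 9)²/74 = 1.
Ellipse, center (-12, 9), major axis horizontal; a² = 133, b² = 74.
c² = a² - b² = 133 - 74 = 59, so c = √59.
Foci lie on the horizontal axis through the center: (h ± c, k).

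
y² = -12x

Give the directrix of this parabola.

x = 3

Vertex (0, 0); 4p = -12 so p = -3. Opens left.
Directrix is the vertical line x = h − p = 0 − (-3) = 3.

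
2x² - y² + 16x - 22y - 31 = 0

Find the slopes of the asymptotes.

√2 and -√2

Rearranging, 2(x² + 8x) -(y² + 22y) = 31.
Completing the square gives 2(x + 4)² -(y + 11)² = 31 + 32 - 121 = -58.
Dividing both sides by -58: (y + 11)²/58 - (x + 4)²/29 = 1
Hyperbola, center (-4, -11), transverse axis vertical; a² = 58, b² = 29.
For a vertical hyperbola the asymptotes have slope ±a/b.
Here that is ±√58/√29 = ±√2.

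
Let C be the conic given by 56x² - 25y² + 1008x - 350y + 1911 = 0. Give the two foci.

(-18, -7) and (0, -7)

56(x² + 18x) -25(y² + 14y) = -1911
Complete the square: 56(x + 9)² -25(y + 7)² = -1911 + 4536 - 1225 = 1400
Divide by 1400: (x + 9)²/25 - (y + 7)²/56 = 1
Hyperbola, center (-9, -7), transverse axis horizontal; a² = 25, b² = 56.
c² = a² + b² = 25 + 56 = 81, so c = 9.
Foci lie on the horizontal axis through the center: (h ± c, k).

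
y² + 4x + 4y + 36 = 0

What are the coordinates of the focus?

(-9, -2)

Only y is squared. Complete the square in y: (y + 2)² = -4(x + 8).
Vertex (-8, -2); 4p = -4 so p = -1. Opens left.
Focus is p units from the vertex along the axis: (h + p, k).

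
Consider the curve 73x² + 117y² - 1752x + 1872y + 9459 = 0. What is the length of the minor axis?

Group the x- and y-terms: 73(x² - 24x) + 117(y² + 16y) = -9459
Completing the square gives 73(x - 12)² + 117(y + 8)² = -9459 + 10512 + 7488 = 8541.
Dividing both sides by 8541: (x - 12)²/117 + (y + 8)²/73 = 1
Ellipse, center (12, -8), major axis horizontal; a² = 117, b² = 73.
b² = 73 so b = √73; the minor axis has length 2b = 2√73.

2√73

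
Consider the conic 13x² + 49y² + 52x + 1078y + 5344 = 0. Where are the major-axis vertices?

(-9, -11) and (5, -11)

Collect terms: 13(x² + 4x) + 49(y² + 22y) = -5344
Complete the square: 13(x + 2)² + 49(y + 11)² = -5344 + 52 + 5929 = 637
Divide by 637: (x + 2)²/49 + (y + 11)²/13 = 1
Ellipse, center (-2, -11), major axis horizontal; a² = 49, b² = 13.
a = 7. Vertices at (h ± a, k).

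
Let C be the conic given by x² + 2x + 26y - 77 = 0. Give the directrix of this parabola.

y = 19/2

Only x is squared. Complete the square in x: (x + 1)² = -26(y - 3).
Vertex (-1, 3); 4p = -26 so p = -13/2. Opens down.
Directrix is the horizontal line y = k − p = 3 − (-13/2) = 19/2.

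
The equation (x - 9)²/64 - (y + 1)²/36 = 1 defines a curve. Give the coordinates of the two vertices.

(1, -1) and (17, -1)

Center (9, -1). The positive term is the x-term, so the transverse axis is horizontal; a² = 64, b² = 36.
a = 8. Vertices at (h ± a, k).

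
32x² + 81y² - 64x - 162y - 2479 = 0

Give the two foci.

(-6, 1) and (8, 1)

Group the x- and y-terms: 32(x² - 2x) + 81(y² - 2y) = 2479
Completing the square gives 32(x - 1)² + 81(y - 1)² = 2479 + 32 + 81 = 2592.
Dividing both sides by 2592: (x - 1)²/81 + (y - 1)²/32 = 1
Ellipse, center (1, 1), major axis horizontal; a² = 81, b² = 32.
c² = a² - b² = 81 - 32 = 49, so c = 7.
Foci lie on the horizontal axis through the center: (h ± c, k).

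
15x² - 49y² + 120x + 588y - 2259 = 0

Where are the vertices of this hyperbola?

Rearranging, 15(x² + 8x) -49(y² - 12y) = 2259.
15(x + 4)² -49(y - 6)² = 2259 + 240 - 1764 = 735
Divide through by 735 to get (x + 4)²/49 - (y - 6)²/15 = 1.
Hyperbola, center (-4, 6), transverse axis horizontal; a² = 49, b² = 15.
a = 7. Vertices at (h ± a, k).

(-11, 6) and (3, 6)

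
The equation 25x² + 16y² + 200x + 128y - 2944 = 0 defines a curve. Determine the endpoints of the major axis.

(-4, -19) and (-4, 11)

25(x² + 8x) + 16(y² + 8y) = 2944
Complete the square: 25(x + 4)² + 16(y + 4)² = 2944 + 400 + 256 = 3600
Divide by 3600: (x + 4)²/144 + (y + 4)²/225 = 1
Ellipse, center (-4, -4), major axis vertical; a² = 225, b² = 144.
a = 15. Vertices at (h, k ± a).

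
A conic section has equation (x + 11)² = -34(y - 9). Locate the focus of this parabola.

(-11, 1/2)

Vertex (-11, 9); 4p = -34 so p = -17/2. Opens down.
Focus is p units from the vertex along the axis: (h, k + p).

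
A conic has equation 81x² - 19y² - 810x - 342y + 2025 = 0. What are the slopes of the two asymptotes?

9√19/19 and -9√19/19

Group the x- and y-terms: 81(x² - 10x) -19(y² + 18y) = -2025
Complete the square: 81(x - 5)² -19(y + 9)² = -2025 + 2025 - 1539 = -1539
Divide through by -1539 to get (y + 9)²/81 - (x - 5)²/19 = 1.
Hyperbola, center (5, -9), transverse axis vertical; a² = 81, b² = 19.
For a vertical hyperbola the asymptotes have slope ±a/b.
Here that is ±9/√19 = ±9√19/19.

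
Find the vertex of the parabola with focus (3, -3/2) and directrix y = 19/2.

The vertex is the midpoint between the focus and the directrix along the axis of symmetry.
Axis is vertical (directrix is horizontal). Vertex y-coordinate = (-3/2 + 19/2)/2 = 4; x-coordinate = 3.

(3, 4)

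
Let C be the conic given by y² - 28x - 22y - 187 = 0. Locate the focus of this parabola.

Only y is squared. Complete the square in y: (y - 11)² = 28(x + 11).
Vertex (-11, 11); 4p = 28 so p = 7. Opens right.
Focus is p units from the vertex along the axis: (h + p, k).

(-4, 11)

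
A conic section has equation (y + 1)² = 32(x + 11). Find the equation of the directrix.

Vertex (-11, -1); 4p = 32 so p = 8. Opens right.
Directrix is the vertical line x = h − p = -11 − (8) = -19.

x = -19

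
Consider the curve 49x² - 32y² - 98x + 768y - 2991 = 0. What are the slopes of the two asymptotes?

Group the x- and y-terms: 49(x² - 2x) -32(y² - 24y) = 2991
49(x - 1)² -32(y - 12)² = 2991 + 49 - 4608 = -1568
Divide through by -1568 to get (y - 12)²/49 - (x - 1)²/32 = 1.
Hyperbola, center (1, 12), transverse axis vertical; a² = 49, b² = 32.
For a vertical hyperbola the asymptotes have slope ±a/b.
Here that is ±7/4√2 = ±7√2/8.

7√2/8 and -7√2/8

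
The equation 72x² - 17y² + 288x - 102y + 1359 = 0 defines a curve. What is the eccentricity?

e = √178/12

72(x² + 4x) -17(y² + 6y) = -1359
72(x + 2)² -17(y + 3)² = -1359 + 288 - 153 = -1224
Divide by -1224: (y + 3)²/72 - (x + 2)²/17 = 1
Hyperbola, center (-2, -3), transverse axis vertical; a² = 72, b² = 17.
c² = a² + b² = 89, so c = √89.
e = c/a = √89/6√2 = √178/12.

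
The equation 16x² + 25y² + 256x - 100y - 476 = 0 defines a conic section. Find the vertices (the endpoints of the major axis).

Collect terms: 16(x² + 16x) + 25(y² - 4y) = 476
Complete the square in x and y: 16(x + 8)² + 25(y - 2)² = 476 + 1024 + 100 = 1600
Dividing both sides by 1600: (x + 8)²/100 + (y - 2)²/64 = 1
Ellipse, center (-8, 2), major axis horizontal; a² = 100, b² = 64.
a = 10. Vertices at (h ± a, k).

(-18, 2) and (2, 2)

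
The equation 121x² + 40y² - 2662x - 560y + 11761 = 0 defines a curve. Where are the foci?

Collect terms: 121(x² - 22x) + 40(y² - 14y) = -11761
Complete the square: 121(x - 11)² + 40(y - 7)² = -11761 + 14641 + 1960 = 4840
Divide by 4840: (x - 11)²/40 + (y - 7)²/121 = 1
Ellipse, center (11, 7), major axis vertical; a² = 121, b² = 40.
c² = a² - b² = 121 - 40 = 81, so c = 9.
Foci lie on the vertical axis through the center: (h, k ± c).

(11, -2) and (11, 16)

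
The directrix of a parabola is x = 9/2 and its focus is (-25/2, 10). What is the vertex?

The vertex is the midpoint between the focus and the directrix along the axis of symmetry.
Axis is horizontal (directrix is vertical). Vertex x-coordinate = (-25/2 + 9/2)/2 = -4; y-coordinate = 10.

(-4, 10)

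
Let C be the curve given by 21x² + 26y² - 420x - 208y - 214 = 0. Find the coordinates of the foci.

Collect terms: 21(x² - 20x) + 26(y² - 8y) = 214
21(x - 10)² + 26(y - 4)² = 214 + 2100 + 416 = 2730
Dividing both sides by 2730: (x - 10)²/130 + (y - 4)²/105 = 1
Ellipse, center (10, 4), major axis horizontal; a² = 130, b² = 105.
c² = a² - b² = 130 - 105 = 25, so c = 5.
Foci lie on the horizontal axis through the center: (h ± c, k).

(5, 4) and (15, 4)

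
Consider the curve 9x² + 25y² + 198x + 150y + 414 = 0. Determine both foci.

(-19, -3) and (-3, -3)

Collect terms: 9(x² + 22x) + 25(y² + 6y) = -414
Completing the square gives 9(x + 11)² + 25(y + 3)² = -414 + 1089 + 225 = 900.
Divide by 900: (x + 11)²/100 + (y + 3)²/36 = 1
Ellipse, center (-11, -3), major axis horizontal; a² = 100, b² = 36.
c² = a² - b² = 100 - 36 = 64, so c = 8.
Foci lie on the horizontal axis through the center: (h ± c, k).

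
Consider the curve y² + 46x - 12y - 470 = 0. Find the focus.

Only y is squared. Complete the square in y: (y - 6)² = -46(x - 11).
Vertex (11, 6); 4p = -46 so p = -23/2. Opens left.
Focus is p units from the vertex along the axis: (h + p, k).

(-1/2, 6)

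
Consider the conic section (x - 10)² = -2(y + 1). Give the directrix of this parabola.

Vertex (10, -1); 4p = -2 so p = -1/2. Opens down.
Directrix is the horizontal line y = k − p = -1 − (-1/2) = -1/2.

y = -1/2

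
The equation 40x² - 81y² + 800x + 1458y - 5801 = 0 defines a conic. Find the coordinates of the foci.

Group: 40(x² + 20x) -81(y² - 18y) = 5801
Complete the square in x and y: 40(x + 10)² -81(y - 9)² = 5801 + 4000 - 6561 = 3240
Dividing both sides by 3240: (x + 10)²/81 - (y - 9)²/40 = 1
Hyperbola, center (-10, 9), transverse axis horizontal; a² = 81, b² = 40.
c² = a² + b² = 81 + 40 = 121, so c = 11.
Foci lie on the horizontal axis through the center: (h ± c, k).

(-21, 9) and (1, 9)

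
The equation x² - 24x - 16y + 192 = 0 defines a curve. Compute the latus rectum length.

Only x is squared. Complete the square in x: (x - 12)² = 16(y - 3).
Vertex (12, 3); 4p = 16 so p = 4. Opens up.
Latus rectum length = |4p| = 16.

16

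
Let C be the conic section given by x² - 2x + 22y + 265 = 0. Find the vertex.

Only x is squared. Complete the square in x: (x - 1)² = -22(y + 12).
Vertex (1, -12); 4p = -22 so p = -11/2. Opens down.

(1, -12)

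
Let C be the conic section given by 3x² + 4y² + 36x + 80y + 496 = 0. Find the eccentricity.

3(x² + 12x) + 4(y² + 20y) = -496
Completing the square gives 3(x + 6)² + 4(y + 10)² = -496 + 108 + 400 = 12.
Divide through by 12 to get (x + 6)²/4 + (y + 10)²/3 = 1.
Ellipse, center (-6, -10), major axis horizontal; a² = 4, b² = 3.
c² = a² - b² = 1, so c = 1.
e = c/a = 1/2.

e = 1/2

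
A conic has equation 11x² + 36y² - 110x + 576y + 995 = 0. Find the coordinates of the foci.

Collect terms: 11(x² - 10x) + 36(y² + 16y) = -995
11(x - 5)² + 36(y + 8)² = -995 + 275 + 2304 = 1584
Divide through by 1584 to get (x - 5)²/144 + (y + 8)²/44 = 1.
Ellipse, center (5, -8), major axis horizontal; a² = 144, b² = 44.
c² = a² - b² = 144 - 44 = 100, so c = 10.
Foci lie on the horizontal axis through the center: (h ± c, k).

(-5, -8) and (15, -8)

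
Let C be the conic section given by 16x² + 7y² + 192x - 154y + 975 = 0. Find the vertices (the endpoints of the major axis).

Rearranging, 16(x² + 12x) + 7(y² - 22y) = -975.
Complete the square in x and y: 16(x + 6)² + 7(y - 11)² = -975 + 576 + 847 = 448
Dividing both sides by 448: (x + 6)²/28 + (y - 11)²/64 = 1
Ellipse, center (-6, 11), major axis vertical; a² = 64, b² = 28.
a = 8. Vertices at (h, k ± a).

(-6, 3) and (-6, 19)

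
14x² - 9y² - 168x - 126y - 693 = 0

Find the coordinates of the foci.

Group the x- and y-terms: 14(x² - 12x) -9(y² + 14y) = 693
14(x - 6)² -9(y + 7)² = 693 + 504 - 441 = 756
Dividing both sides by 756: (x - 6)²/54 - (y + 7)²/84 = 1
Hyperbola, center (6, -7), transverse axis horizontal; a² = 54, b² = 84.
c² = a² + b² = 54 + 84 = 138, so c = √138.
Foci lie on the horizontal axis through the center: (h ± c, k).

(6 - √138, -7) and (6 + √138, -7)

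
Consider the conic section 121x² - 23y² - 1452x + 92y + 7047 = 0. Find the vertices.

Group the x- and y-terms: 121(x² - 12x) -23(y² - 4y) = -7047
121(x - 6)² -23(y - 2)² = -7047 + 4356 - 92 = -2783
Divide by -2783: (y - 2)²/121 - (x - 6)²/23 = 1
Hyperbola, center (6, 2), transverse axis vertical; a² = 121, b² = 23.
a = 11. Vertices at (h, k ± a).

(6, -9) and (6, 13)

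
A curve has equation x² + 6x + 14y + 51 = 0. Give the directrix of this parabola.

Only x is squared. Complete the square in x: (x + 3)² = -14(y + 3).
Vertex (-3, -3); 4p = -14 so p = -7/2. Opens down.
Directrix is the horizontal line y = k − p = -3 − (-7/2) = 1/2.

y = 1/2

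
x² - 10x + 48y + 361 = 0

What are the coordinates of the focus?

Only x is squared. Complete the square in x: (x - 5)² = -48(y + 7).
Vertex (5, -7); 4p = -48 so p = -12. Opens down.
Focus is p units from the vertex along the axis: (h, k + p).

(5, -19)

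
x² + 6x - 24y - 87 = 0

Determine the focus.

Only x is squared. Complete the square in x: (x + 3)² = 24(y + 4).
Vertex (-3, -4); 4p = 24 so p = 6. Opens up.
Focus is p units from the vertex along the axis: (h, k + p).

(-3, 2)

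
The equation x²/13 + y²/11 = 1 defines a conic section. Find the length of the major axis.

2√13

Center (0, 0). The larger denominator 13 sits under the x-term, so the major axis is horizontal; a² = 13, b² = 11.
a² = 13 so a = √13; the major axis has length 2a = 2√13.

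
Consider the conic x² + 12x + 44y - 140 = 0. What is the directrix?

Only x is squared. Complete the square in x: (x + 6)² = -44(y - 4).
Vertex (-6, 4); 4p = -44 so p = -11. Opens down.
Directrix is the horizontal line y = k − p = 4 − (-11) = 15.

y = 15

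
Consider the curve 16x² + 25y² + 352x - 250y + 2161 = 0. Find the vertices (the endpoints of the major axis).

Collect terms: 16(x² + 22x) + 25(y² - 10y) = -2161
Complete the square in x and y: 16(x + 11)² + 25(y - 5)² = -2161 + 1936 + 625 = 400
Divide through by 400 to get (x + 11)²/25 + (y - 5)²/16 = 1.
Ellipse, center (-11, 5), major axis horizontal; a² = 25, b² = 16.
a = 5. Vertices at (h ± a, k).

(-16, 5) and (-6, 5)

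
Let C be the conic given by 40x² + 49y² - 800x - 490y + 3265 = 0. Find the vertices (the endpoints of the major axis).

(3, 5) and (17, 5)

Rearranging, 40(x² - 20x) + 49(y² - 10y) = -3265.
Complete the square: 40(x - 10)² + 49(y - 5)² = -3265 + 4000 + 1225 = 1960
Dividing both sides by 1960: (x - 10)²/49 + (y - 5)²/40 = 1
Ellipse, center (10, 5), major axis horizontal; a² = 49, b² = 40.
a = 7. Vertices at (h ± a, k).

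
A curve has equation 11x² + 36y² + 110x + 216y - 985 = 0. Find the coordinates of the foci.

(-15, -3) and (5, -3)

Group: 11(x² + 10x) + 36(y² + 6y) = 985
11(x + 5)² + 36(y + 3)² = 985 + 275 + 324 = 1584
Divide by 1584: (x + 5)²/144 + (y + 3)²/44 = 1
Ellipse, center (-5, -3), major axis horizontal; a² = 144, b² = 44.
c² = a² - b² = 144 - 44 = 100, so c = 10.
Foci lie on the horizontal axis through the center: (h ± c, k).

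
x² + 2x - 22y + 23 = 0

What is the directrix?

y = -9/2

Only x is squared. Complete the square in x: (x + 1)² = 22(y - 1).
Vertex (-1, 1); 4p = 22 so p = 11/2. Opens up.
Directrix is the horizontal line y = k − p = 1 − (11/2) = -9/2.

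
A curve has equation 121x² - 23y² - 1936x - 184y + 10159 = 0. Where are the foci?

(8, -16) and (8, 8)

Group: 121(x² - 16x) -23(y² + 8y) = -10159
Completing the square gives 121(x - 8)² -23(y + 4)² = -10159 + 7744 - 368 = -2783.
Dividing both sides by -2783: (y + 4)²/121 - (x - 8)²/23 = 1
Hyperbola, center (8, -4), transverse axis vertical; a² = 121, b² = 23.
c² = a² + b² = 121 + 23 = 144, so c = 12.
Foci lie on the vertical axis through the center: (h, k ± c).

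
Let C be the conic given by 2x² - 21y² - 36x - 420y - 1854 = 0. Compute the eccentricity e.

e = √46/2

Group: 2(x² - 18x) -21(y² + 20y) = 1854
2(x - 9)² -21(y + 10)² = 1854 + 162 - 2100 = -84
Divide by -84: (y + 10)²/4 - (x - 9)²/42 = 1
Hyperbola, center (9, -10), transverse axis vertical; a² = 4, b² = 42.
c² = a² + b² = 46, so c = √46.
e = c/a = √46/2.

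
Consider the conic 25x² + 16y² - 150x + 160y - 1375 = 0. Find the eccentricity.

Group: 25(x² - 6x) + 16(y² + 10y) = 1375
Completing the square gives 25(x - 3)² + 16(y + 5)² = 1375 + 225 + 400 = 2000.
Dividing both sides by 2000: (x - 3)²/80 + (y + 5)²/125 = 1
Ellipse, center (3, -5), major axis vertical; a² = 125, b² = 80.
c² = a² - b² = 45, so c = 3√5.
e = c/a = 3√5/5√5 = 3/5.

e = 3/5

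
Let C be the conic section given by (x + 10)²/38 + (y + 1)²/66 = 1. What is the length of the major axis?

2√66

Center (-10, -1). The larger denominator 66 sits under the y-term, so the major axis is vertical; a² = 66, b² = 38.
a² = 66 so a = √66; the major axis has length 2a = 2√66.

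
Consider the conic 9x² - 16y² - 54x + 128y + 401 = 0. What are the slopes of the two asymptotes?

3/4 and -3/4

9(x² - 6x) -16(y² - 8y) = -401
Complete the square in x and y: 9(x - 3)² -16(y - 4)² = -401 + 81 - 256 = -576
Divide by -576: (y - 4)²/36 - (x - 3)²/64 = 1
Hyperbola, center (3, 4), transverse axis vertical; a² = 36, b² = 64.
For a vertical hyperbola the asymptotes have slope ±a/b.
Here that is ±6/8 = ±3/4.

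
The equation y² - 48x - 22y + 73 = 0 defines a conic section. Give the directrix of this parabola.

Only y is squared. Complete the square in y: (y - 11)² = 48(x + 1).
Vertex (-1, 11); 4p = 48 so p = 12. Opens right.
Directrix is the vertical line x = h − p = -1 − (12) = -13.

x = -13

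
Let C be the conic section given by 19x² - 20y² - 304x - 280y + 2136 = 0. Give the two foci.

(8, -7 - √195) and (8, -7 + √195)

Group the x- and y-terms: 19(x² - 16x) -20(y² + 14y) = -2136
Completing the square gives 19(x - 8)² -20(y + 7)² = -2136 + 1216 - 980 = -1900.
Dividing both sides by -1900: (y + 7)²/95 - (x - 8)²/100 = 1
Hyperbola, center (8, -7), transverse axis vertical; a² = 95, b² = 100.
c² = a² + b² = 95 + 100 = 195, so c = √195.
Foci lie on the vertical axis through the center: (h, k ± c).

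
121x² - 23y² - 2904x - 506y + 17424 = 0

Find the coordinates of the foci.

(12, -23) and (12, 1)

Group: 121(x² - 24x) -23(y² + 22y) = -17424
Complete the square in x and y: 121(x - 12)² -23(y + 11)² = -17424 + 17424 - 2783 = -2783
Divide by -2783: (y + 11)²/121 - (x - 12)²/23 = 1
Hyperbola, center (12, -11), transverse axis vertical; a² = 121, b² = 23.
c² = a² + b² = 121 + 23 = 144, so c = 12.
Foci lie on the vertical axis through the center: (h, k ± c).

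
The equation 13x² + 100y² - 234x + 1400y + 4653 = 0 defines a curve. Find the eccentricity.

e = √87/10

Collect terms: 13(x² - 18x) + 100(y² + 14y) = -4653
Completing the square gives 13(x - 9)² + 100(y + 7)² = -4653 + 1053 + 4900 = 1300.
Dividing both sides by 1300: (x - 9)²/100 + (y + 7)²/13 = 1
Ellipse, center (9, -7), major axis horizontal; a² = 100, b² = 13.
c² = a² - b² = 87, so c = √87.
e = c/a = √87/10.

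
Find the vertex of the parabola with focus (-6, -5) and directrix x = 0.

The vertex is the midpoint between the focus and the directrix along the axis of symmetry.
Axis is horizontal (directrix is vertical). Vertex x-coordinate = (-6 + 0)/2 = -3; y-coordinate = -5.

(-3, -5)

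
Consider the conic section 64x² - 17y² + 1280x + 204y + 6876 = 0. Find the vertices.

Collect terms: 64(x² + 20x) -17(y² - 12y) = -6876
Complete the square: 64(x + 10)² -17(y - 6)² = -6876 + 6400 - 612 = -1088
Divide by -1088: (y - 6)²/64 - (x + 10)²/17 = 1
Hyperbola, center (-10, 6), transverse axis vertical; a² = 64, b² = 17.
a = 8. Vertices at (h, k ± a).

(-10, -2) and (-10, 14)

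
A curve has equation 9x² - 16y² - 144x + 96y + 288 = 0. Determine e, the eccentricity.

e = 5/4

Rearranging, 9(x² - 16x) -16(y² - 6y) = -288.
9(x - 8)² -16(y - 3)² = -288 + 576 - 144 = 144
Divide through by 144 to get (x - 8)²/16 - (y - 3)²/9 = 1.
Hyperbola, center (8, 3), transverse axis horizontal; a² = 16, b² = 9.
c² = a² + b² = 25, so c = 5.
e = c/a = 5/4.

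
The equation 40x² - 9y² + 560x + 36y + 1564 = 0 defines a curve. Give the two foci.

(-14, 2) and (0, 2)

40(x² + 14x) -9(y² - 4y) = -1564
Complete the square: 40(x + 7)² -9(y - 2)² = -1564 + 1960 - 36 = 360
Divide by 360: (x + 7)²/9 - (y - 2)²/40 = 1
Hyperbola, center (-7, 2), transverse axis horizontal; a² = 9, b² = 40.
c² = a² + b² = 9 + 40 = 49, so c = 7.
Foci lie on the horizontal axis through the center: (h ± c, k).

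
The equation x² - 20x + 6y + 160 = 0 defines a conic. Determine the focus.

(10, -23/2)

Only x is squared. Complete the square in x: (x - 10)² = -6(y + 10).
Vertex (10, -10); 4p = -6 so p = -3/2. Opens down.
Focus is p units from the vertex along the axis: (h, k + p).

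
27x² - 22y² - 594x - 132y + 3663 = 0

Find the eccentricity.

Group: 27(x² - 22x) -22(y² + 6y) = -3663
27(x - 11)² -22(y + 3)² = -3663 + 3267 - 198 = -594
Divide by -594: (y + 3)²/27 - (x - 11)²/22 = 1
Hyperbola, center (11, -3), transverse axis vertical; a² = 27, b² = 22.
c² = a² + b² = 49, so c = 7.
e = c/a = 7/3√3 = 7√3/9.

e = 7√3/9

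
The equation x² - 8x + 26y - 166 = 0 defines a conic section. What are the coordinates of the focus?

Only x is squared. Complete the square in x: (x - 4)² = -26(y - 7).
Vertex (4, 7); 4p = -26 so p = -13/2. Opens down.
Focus is p units from the vertex along the axis: (h, k + p).

(4, 1/2)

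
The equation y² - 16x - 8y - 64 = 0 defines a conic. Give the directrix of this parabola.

Only y is squared. Complete the square in y: (y - 4)² = 16(x + 5).
Vertex (-5, 4); 4p = 16 so p = 4. Opens right.
Directrix is the vertical line x = h − p = -5 − (4) = -9.

x = -9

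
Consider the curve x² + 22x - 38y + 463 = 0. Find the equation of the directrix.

Only x is squared. Complete the square in x: (x + 11)² = 38(y - 9).
Vertex (-11, 9); 4p = 38 so p = 19/2. Opens up.
Directrix is the horizontal line y = k − p = 9 − (19/2) = -1/2.

y = -1/2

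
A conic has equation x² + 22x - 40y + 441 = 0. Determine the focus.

Only x is squared. Complete the square in x: (x + 11)² = 40(y - 8).
Vertex (-11, 8); 4p = 40 so p = 10. Opens up.
Focus is p units from the vertex along the axis: (h, k + p).

(-11, 18)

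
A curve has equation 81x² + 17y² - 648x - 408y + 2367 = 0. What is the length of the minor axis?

2√17

Collect terms: 81(x² - 8x) + 17(y² - 24y) = -2367
Completing the square gives 81(x - 4)² + 17(y - 12)² = -2367 + 1296 + 2448 = 1377.
Dividing both sides by 1377: (x - 4)²/17 + (y - 12)²/81 = 1
Ellipse, center (4, 12), major axis vertical; a² = 81, b² = 17.
b² = 17 so b = √17; the minor axis has length 2b = 2√17.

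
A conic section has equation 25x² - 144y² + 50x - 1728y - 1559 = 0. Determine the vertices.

25(x² + 2x) -144(y² + 12y) = 1559
Completing the square gives 25(x + 1)² -144(y + 6)² = 1559 + 25 - 5184 = -3600.
Dividing both sides by -3600: (y + 6)²/25 - (x + 1)²/144 = 1
Hyperbola, center (-1, -6), transverse axis vertical; a² = 25, b² = 144.
a = 5. Vertices at (h, k ± a).

(-1, -11) and (-1, -1)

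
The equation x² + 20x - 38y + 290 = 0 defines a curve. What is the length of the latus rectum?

Only x is squared. Complete the square in x: (x + 10)² = 38(y - 5).
Vertex (-10, 5); 4p = 38 so p = 19/2. Opens up.
Latus rectum length = |4p| = 38.

38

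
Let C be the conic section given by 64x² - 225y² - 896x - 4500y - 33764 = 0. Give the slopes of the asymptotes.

8/15 and -8/15

Collect terms: 64(x² - 14x) -225(y² + 20y) = 33764
64(x - 7)² -225(y + 10)² = 33764 + 3136 - 22500 = 14400
Dividing both sides by 14400: (x - 7)²/225 - (y + 10)²/64 = 1
Hyperbola, center (7, -10), transverse axis horizontal; a² = 225, b² = 64.
For a horizontal hyperbola the asymptotes have slope ±b/a.
Here that is ±8/15.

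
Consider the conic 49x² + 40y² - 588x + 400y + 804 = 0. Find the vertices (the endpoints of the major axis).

Collect terms: 49(x² - 12x) + 40(y² + 10y) = -804
Complete the square: 49(x - 6)² + 40(y + 5)² = -804 + 1764 + 1000 = 1960
Dividing both sides by 1960: (x - 6)²/40 + (y + 5)²/49 = 1
Ellipse, center (6, -5), major axis vertical; a² = 49, b² = 40.
a = 7. Vertices at (h, k ± a).

(6, -12) and (6, 2)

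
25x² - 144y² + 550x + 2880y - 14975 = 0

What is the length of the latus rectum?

25/6

Collect terms: 25(x² + 22x) -144(y² - 20y) = 14975
Complete the square in x and y: 25(x + 11)² -144(y - 10)² = 14975 + 3025 - 14400 = 3600
Divide through by 3600 to get (x + 11)²/144 - (y - 10)²/25 = 1.
Hyperbola, center (-11, 10), transverse axis horizontal; a² = 144, b² = 25.
Latus rectum length = 2b²/a = 2·25/12 = 25/6.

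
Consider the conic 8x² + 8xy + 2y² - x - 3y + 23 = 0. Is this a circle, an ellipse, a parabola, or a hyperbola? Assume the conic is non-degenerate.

parabola

A = 8, B = 8, C = 2.
Discriminant B² − 4AC = 8² − 4·8·2 = 0.
B² − 4AC = 0 ⇒ parabola.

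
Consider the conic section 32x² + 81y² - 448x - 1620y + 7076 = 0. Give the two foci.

(0, 10) and (14, 10)

Group: 32(x² - 14x) + 81(y² - 20y) = -7076
Complete the square in x and y: 32(x - 7)² + 81(y - 10)² = -7076 + 1568 + 8100 = 2592
Divide by 2592: (x - 7)²/81 + (y - 10)²/32 = 1
Ellipse, center (7, 10), major axis horizontal; a² = 81, b² = 32.
c² = a² - b² = 81 - 32 = 49, so c = 7.
Foci lie on the horizontal axis through the center: (h ± c, k).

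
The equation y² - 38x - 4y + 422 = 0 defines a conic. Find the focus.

(41/2, 2)

Only y is squared. Complete the square in y: (y - 2)² = 38(x - 11).
Vertex (11, 2); 4p = 38 so p = 19/2. Opens right.
Focus is p units from the vertex along the axis: (h + p, k).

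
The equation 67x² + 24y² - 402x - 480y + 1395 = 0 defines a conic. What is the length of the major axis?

2√67

Collect terms: 67(x² - 6x) + 24(y² - 20y) = -1395
Complete the square in x and y: 67(x - 3)² + 24(y - 10)² = -1395 + 603 + 2400 = 1608
Divide through by 1608 to get (x - 3)²/24 + (y - 10)²/67 = 1.
Ellipse, center (3, 10), major axis vertical; a² = 67, b² = 24.
a² = 67 so a = √67; the major axis has length 2a = 2√67.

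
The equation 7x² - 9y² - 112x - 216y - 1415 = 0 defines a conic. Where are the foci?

Collect terms: 7(x² - 16x) -9(y² + 24y) = 1415
Complete the square: 7(x - 8)² -9(y + 12)² = 1415 + 448 - 1296 = 567
Divide through by 567 to get (x - 8)²/81 - (y + 12)²/63 = 1.
Hyperbola, center (8, -12), transverse axis horizontal; a² = 81, b² = 63.
c² = a² + b² = 81 + 63 = 144, so c = 12.
Foci lie on the horizontal axis through the center: (h ± c, k).

(-4, -12) and (20, -12)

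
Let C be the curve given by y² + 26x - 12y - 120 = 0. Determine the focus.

(-1/2, 6)

Only y is squared. Complete the square in y: (y - 6)² = -26(x - 6).
Vertex (6, 6); 4p = -26 so p = -13/2. Opens left.
Focus is p units from the vertex along the axis: (h + p, k).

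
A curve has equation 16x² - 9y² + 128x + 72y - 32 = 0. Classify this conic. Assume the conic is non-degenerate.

No xy term. Coefficients of x² and y² are A = 16, C = -9.
A and C have opposite signs ⇒ hyperbola.

hyperbola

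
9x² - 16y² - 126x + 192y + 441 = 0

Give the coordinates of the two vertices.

Rearranging, 9(x² - 14x) -16(y² - 12y) = -441.
Complete the square: 9(x - 7)² -16(y - 6)² = -441 + 441 - 576 = -576
Divide by -576: (y - 6)²/36 - (x - 7)²/64 = 1
Hyperbola, center (7, 6), transverse axis vertical; a² = 36, b² = 64.
a = 6. Vertices at (h, k ± a).

(7, 0) and (7, 12)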